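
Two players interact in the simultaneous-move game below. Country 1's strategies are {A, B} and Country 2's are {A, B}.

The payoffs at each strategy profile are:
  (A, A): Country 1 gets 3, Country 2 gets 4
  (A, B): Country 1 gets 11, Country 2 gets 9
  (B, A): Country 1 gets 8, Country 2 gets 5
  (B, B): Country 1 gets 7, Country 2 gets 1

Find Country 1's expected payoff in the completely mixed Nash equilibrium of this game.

67/9

First find q, the probability Country 2 plays A, from Country 1's indifference between A and B: 3q + 11(1−q) = 8q + 7(1−q), giving q = 4/9.
Since Country 1 is indifferent in equilibrium, Country 1's expected payoff equals the payoff from either row against (4/9, 5/9). Using A: 3(4/9) + 11(5/9) = 67/9.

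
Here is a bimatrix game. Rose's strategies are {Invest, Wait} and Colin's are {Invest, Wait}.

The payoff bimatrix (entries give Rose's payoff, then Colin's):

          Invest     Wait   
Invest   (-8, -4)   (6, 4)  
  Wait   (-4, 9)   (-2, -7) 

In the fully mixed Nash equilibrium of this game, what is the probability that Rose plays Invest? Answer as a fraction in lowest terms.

2/3

Let r be the probability that Rose plays Invest. In a completely mixed equilibrium, Colin must be indifferent between Invest and Wait.
Colin's expected payoff from Invest is −4r + 9(1−r); from Wait it is 4r − 7(1−r).
Setting these equal: −13r + 9 = 11r − 7, so r = 2/3.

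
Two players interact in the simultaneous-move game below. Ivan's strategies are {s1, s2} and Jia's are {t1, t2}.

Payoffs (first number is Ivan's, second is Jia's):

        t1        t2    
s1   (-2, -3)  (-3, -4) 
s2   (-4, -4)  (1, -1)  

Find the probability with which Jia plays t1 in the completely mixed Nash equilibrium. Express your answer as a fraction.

2/3

Let c be the probability that Jia plays t1. In a completely mixed equilibrium, Ivan must be indifferent between s1 and s2.
Ivan's expected payoff from s1 is −2c − 3(1−c); from s2 it is −4c + (1−c).
Setting these equal: c − 3 = −5c + 1, so c = 2/3.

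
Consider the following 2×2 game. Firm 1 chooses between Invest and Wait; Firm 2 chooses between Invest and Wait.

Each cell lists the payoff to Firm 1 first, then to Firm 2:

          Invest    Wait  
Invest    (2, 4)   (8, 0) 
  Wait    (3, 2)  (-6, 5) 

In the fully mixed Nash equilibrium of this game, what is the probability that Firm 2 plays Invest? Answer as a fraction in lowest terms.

Let q be the probability that Firm 2 plays Invest. In a completely mixed equilibrium, Firm 1 must be indifferent between Invest and Wait.
Firm 1's expected payoff from Invest is 2q + 8(1−q); from Wait it is 3q − 6(1−q).
Setting these equal: −6q + 8 = 9q − 6, so q = 14/15.

14/15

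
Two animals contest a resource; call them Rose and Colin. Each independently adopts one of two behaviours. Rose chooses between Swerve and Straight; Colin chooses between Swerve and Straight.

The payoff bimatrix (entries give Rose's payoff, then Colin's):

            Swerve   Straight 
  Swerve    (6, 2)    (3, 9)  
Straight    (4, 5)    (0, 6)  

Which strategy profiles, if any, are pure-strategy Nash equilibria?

(Swerve, Straight)

(Swerve, Swerve): Colin prefers Straight (9 > 2) — not an equilibrium.
(Swerve, Straight): Rose gets 3 ≥ 0 from Straight, and Colin gets 9 ≥ 2 from Swerve — Nash equilibrium.
(Straight, Swerve): Rose prefers Swerve (6 > 4); Colin prefers Straight (6 > 5) — not an equilibrium.
(Straight, Straight): Rose prefers Swerve (3 > 0) — not an equilibrium.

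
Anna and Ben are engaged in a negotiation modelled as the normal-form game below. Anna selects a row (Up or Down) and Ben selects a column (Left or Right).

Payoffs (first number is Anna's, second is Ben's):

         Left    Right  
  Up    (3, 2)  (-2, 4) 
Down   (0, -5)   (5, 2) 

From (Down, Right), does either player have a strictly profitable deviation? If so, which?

Anna at (Down, Right) earns 5; deviating to Up yields -2 — not better.
Ben earns 2; deviating to Left yields -5 — not better.
Neither player can strictly improve; the profile is a Nash equilibrium.

Neither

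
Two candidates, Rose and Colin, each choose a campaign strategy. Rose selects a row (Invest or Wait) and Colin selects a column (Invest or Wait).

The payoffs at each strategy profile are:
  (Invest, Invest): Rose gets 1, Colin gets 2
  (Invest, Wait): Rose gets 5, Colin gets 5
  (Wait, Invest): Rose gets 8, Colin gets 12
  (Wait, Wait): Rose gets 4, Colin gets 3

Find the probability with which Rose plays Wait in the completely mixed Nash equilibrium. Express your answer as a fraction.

1/4

Let p be the probability that Rose plays Invest. In a completely mixed equilibrium, Colin must be indifferent between Invest and Wait.
Colin's expected payoff from Invest is 2p + 12(1−p); from Wait it is 5p + 3(1−p).
Setting these equal: −10p + 12 = 2p + 3, so p = 3/4.
Therefore Rose plays Wait with probability 1 − 3/4 = 1/4.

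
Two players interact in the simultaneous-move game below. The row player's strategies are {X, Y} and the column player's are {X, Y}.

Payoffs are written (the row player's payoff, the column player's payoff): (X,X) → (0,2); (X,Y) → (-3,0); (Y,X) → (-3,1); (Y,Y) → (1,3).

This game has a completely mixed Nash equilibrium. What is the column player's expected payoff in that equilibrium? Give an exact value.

3/2

First find p, the probability the row player plays X, from the column player's indifference between X and Y: 2p + (1−p) = 3(1−p), giving p = 1/2.
Since the column player is indifferent in equilibrium, the column player's expected payoff equals the payoff from either column against (1/2, 1/2). Using X: 2(1/2) + (1/2) = 3/2.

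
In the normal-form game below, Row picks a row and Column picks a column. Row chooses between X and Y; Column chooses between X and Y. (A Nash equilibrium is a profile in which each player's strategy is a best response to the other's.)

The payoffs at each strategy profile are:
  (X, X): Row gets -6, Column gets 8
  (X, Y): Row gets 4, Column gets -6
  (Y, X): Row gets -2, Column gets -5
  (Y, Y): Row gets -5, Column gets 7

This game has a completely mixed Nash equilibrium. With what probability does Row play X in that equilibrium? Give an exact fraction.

6/13

Let r be the probability that Row plays X. In a completely mixed equilibrium, Column must be indifferent between X and Y.
Column's expected payoff from X is 8r − 5(1−r); from Y it is −6r + 7(1−r).
Setting these equal: 13r − 5 = −13r + 7, so r = 6/13.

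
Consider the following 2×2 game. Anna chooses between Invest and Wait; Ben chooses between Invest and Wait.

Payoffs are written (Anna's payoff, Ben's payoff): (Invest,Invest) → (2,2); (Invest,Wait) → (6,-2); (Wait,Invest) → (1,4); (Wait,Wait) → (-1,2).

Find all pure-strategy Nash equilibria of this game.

(Invest, Invest): Anna gets 2 ≥ 1 from Wait, and Ben gets 2 ≥ -2 from Wait — Nash equilibrium.
(Invest, Wait): Ben prefers Invest (2 > -2) — not an equilibrium.
(Wait, Invest): Anna prefers Invest (2 > 1) — not an equilibrium.
(Wait, Wait): Anna prefers Invest (6 > -1); Ben prefers Invest (4 > 2) — not an equilibrium.

(Invest, Invest)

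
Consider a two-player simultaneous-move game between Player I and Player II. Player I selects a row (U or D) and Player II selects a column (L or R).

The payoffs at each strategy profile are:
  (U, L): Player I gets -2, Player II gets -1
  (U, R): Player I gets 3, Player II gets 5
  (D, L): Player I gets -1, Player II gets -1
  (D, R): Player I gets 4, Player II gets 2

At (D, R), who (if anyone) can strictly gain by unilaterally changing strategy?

Neither

Player I at (D, R) earns 4; deviating to U yields 3 — not better.
Player II earns 2; deviating to L yields -1 — not better.
Neither player can strictly improve; the profile is a Nash equilibrium.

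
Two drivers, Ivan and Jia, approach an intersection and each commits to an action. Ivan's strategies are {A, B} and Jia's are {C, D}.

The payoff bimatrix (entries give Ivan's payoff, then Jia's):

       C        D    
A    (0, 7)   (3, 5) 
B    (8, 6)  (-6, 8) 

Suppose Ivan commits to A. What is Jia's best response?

C

Against A, Jia earns 7 from C and 5 from D.
So C is the best response.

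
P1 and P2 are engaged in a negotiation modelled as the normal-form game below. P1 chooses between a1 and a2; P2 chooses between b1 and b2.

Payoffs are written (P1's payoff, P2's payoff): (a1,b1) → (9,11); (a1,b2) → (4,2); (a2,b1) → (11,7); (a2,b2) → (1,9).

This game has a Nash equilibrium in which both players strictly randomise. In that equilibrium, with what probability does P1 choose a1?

Let r be the probability that P1 plays a1. In a completely mixed equilibrium, P2 must be indifferent between b1 and b2.
P2's expected payoff from b1 is 11r + 7(1−r); from b2 it is 2r + 9(1−r).
Setting these equal: 4r + 7 = −7r + 9, so r = 2/11.

2/11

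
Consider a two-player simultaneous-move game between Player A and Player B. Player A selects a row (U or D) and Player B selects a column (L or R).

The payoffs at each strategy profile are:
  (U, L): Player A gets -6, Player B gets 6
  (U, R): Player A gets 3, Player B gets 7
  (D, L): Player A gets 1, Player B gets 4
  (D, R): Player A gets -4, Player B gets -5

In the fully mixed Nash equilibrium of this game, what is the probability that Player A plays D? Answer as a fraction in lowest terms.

1/10

Let r be the probability that Player A plays U. In a completely mixed equilibrium, Player B must be indifferent between L and R.
Player B's expected payoff from L is 6r + 4(1−r); from R it is 7r − 5(1−r).
Setting these equal: 2r + 4 = 12r − 5, so r = 9/10.
Therefore Player A plays D with probability 1 − 9/10 = 1/10.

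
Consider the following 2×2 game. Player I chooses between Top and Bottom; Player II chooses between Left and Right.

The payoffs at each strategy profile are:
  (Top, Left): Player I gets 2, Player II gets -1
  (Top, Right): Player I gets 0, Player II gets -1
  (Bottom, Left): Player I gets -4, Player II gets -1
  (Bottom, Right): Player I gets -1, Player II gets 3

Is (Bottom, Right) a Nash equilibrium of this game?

At (Bottom, Right), Player I earns -1; switching to Top would give 0, so Player I would deviate.
Player II earns 3; switching to Left would give -1, so Player II has no profitable deviation.
Since at least one player can profitably deviate, this is not a Nash equilibrium.

No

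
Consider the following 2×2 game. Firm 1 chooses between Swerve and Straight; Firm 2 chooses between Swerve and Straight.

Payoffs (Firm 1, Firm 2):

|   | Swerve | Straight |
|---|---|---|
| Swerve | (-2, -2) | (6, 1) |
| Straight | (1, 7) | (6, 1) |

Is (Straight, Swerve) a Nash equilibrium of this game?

Yes

At (Straight, Swerve), Firm 1 earns 1; switching to Swerve would give -2, so Firm 1 has no profitable deviation.
Firm 2 earns 7; switching to Straight would give 1, so Firm 2 has no profitable deviation.
Neither player can gain by a unilateral deviation, so this profile is a Nash equilibrium.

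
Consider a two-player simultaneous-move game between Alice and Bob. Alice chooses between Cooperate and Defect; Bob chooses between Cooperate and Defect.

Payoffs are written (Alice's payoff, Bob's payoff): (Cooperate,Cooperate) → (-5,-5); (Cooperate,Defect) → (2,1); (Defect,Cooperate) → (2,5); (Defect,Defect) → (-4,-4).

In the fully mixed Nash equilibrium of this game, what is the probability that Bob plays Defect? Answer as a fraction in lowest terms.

Let y be the probability that Bob plays Cooperate. In a completely mixed equilibrium, Alice must be indifferent between Cooperate and Defect.
Alice's expected payoff from Cooperate is −5y + 2(1−y); from Defect it is 2y − 4(1−y).
Setting these equal: −7y + 2 = 6y − 4, so y = 6/13.
Therefore Bob plays Defect with probability 1 − 6/13 = 7/13.

7/13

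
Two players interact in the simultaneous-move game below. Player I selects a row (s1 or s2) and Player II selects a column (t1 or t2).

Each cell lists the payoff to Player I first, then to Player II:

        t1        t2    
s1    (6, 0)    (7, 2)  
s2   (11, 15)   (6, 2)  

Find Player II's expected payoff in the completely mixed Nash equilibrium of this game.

2

First find p, the probability Player I plays s1, from Player II's indifference between t1 and t2: 15(1−p) = 2p + 2(1−p), giving p = 13/15.
Since Player II is indifferent in equilibrium, Player II's expected payoff equals the payoff from either column against (13/15, 2/15). Using t1: 15(2/15) = 2.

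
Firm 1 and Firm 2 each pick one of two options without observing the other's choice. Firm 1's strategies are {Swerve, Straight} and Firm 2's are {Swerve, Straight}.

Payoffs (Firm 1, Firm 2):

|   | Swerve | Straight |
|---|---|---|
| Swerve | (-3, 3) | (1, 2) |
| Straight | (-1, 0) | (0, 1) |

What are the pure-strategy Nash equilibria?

none

(Swerve, Swerve): Firm 1 prefers Straight (-1 > -3) — not an equilibrium.
(Swerve, Straight): Firm 2 prefers Swerve (3 > 2) — not an equilibrium.
(Straight, Swerve): Firm 2 prefers Straight (1 > 0) — not an equilibrium.
(Straight, Straight): Firm 1 prefers Swerve (1 > 0) — not an equilibrium.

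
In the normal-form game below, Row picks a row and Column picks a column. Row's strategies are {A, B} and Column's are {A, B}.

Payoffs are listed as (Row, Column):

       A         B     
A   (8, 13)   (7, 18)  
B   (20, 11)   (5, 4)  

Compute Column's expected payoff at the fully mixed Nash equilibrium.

First find x, the probability Row plays A, from Column's indifference between A and B: 13x + 11(1−x) = 18x + 4(1−x), giving x = 7/12.
Since Column is indifferent in equilibrium, Column's expected payoff equals the payoff from either column against (7/12, 5/12). Using A: 13(7/12) + 11(5/12) = 73/6.

73/6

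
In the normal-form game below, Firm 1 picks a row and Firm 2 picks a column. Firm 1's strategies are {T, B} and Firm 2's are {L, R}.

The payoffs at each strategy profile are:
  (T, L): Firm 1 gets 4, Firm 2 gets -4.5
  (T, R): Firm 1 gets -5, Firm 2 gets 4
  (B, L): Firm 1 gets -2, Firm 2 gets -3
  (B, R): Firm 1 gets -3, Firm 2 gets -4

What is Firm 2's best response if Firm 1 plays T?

Against T, Firm 2 earns -4.5 from L and 4 from R.
So R is the best response.

R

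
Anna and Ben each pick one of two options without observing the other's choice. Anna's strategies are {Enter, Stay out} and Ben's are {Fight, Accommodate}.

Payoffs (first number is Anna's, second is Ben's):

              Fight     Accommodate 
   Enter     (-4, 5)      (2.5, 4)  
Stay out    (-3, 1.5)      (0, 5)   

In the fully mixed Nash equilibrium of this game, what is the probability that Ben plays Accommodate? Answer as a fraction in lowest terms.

Let c be the probability that Ben plays Fight. In a completely mixed equilibrium, Anna must be indifferent between Enter and Stay out.
Anna's expected payoff from Enter is −4c + 2.5(1−c); from Stay out it is −3c.
Setting these equal: −6.5c + 2.5 = −3c, so c = 5/7.
Therefore Ben plays Accommodate with probability 1 − 5/7 = 2/7.

2/7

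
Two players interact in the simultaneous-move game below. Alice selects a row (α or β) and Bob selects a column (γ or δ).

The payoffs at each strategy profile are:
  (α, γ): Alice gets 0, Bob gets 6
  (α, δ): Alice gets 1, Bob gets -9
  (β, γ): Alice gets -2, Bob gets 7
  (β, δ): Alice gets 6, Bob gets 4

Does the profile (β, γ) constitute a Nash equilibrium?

At (β, γ), Alice earns -2; switching to α would give 0, so Alice would deviate.
Bob earns 7; switching to δ would give 4, so Bob has no profitable deviation.
Since at least one player can profitably deviate, this is not a Nash equilibrium.

No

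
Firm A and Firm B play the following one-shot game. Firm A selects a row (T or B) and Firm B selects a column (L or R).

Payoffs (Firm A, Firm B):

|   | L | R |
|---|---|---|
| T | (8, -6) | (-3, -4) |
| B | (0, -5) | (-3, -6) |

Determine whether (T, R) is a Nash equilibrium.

Yes

At (T, R), Firm A earns -3; switching to B would give -3, so Firm A has no profitable deviation.
Firm B earns -4; switching to L would give -6, so Firm B has no profitable deviation.
Neither player can gain by a unilateral deviation, so this profile is a Nash equilibrium.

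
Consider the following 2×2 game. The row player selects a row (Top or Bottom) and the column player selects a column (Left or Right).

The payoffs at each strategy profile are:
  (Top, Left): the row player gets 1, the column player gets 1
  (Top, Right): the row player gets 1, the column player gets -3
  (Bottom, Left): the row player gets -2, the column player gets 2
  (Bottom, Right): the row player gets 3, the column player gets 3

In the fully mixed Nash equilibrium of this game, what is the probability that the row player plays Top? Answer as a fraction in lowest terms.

1/5

Let p be the probability that the row player plays Top. In a completely mixed equilibrium, the column player must be indifferent between Left and Right.
The column player's expected payoff from Left is p + 2(1−p); from Right it is −3p + 3(1−p).
Setting these equal: −p + 2 = −6p + 3, so p = 1/5.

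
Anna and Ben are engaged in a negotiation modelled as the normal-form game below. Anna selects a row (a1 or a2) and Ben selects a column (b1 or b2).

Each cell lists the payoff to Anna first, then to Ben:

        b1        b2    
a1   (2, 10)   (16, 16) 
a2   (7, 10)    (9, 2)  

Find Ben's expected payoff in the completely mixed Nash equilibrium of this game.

First find p, the probability Anna plays a1, from Ben's indifference between b1 and b2: 10p + 10(1−p) = 16p + 2(1−p), giving p = 4/7.
Since Ben is indifferent in equilibrium, Ben's expected payoff equals the payoff from either column against (4/7, 3/7). Using b1: 10(4/7) + 10(3/7) = 10.

10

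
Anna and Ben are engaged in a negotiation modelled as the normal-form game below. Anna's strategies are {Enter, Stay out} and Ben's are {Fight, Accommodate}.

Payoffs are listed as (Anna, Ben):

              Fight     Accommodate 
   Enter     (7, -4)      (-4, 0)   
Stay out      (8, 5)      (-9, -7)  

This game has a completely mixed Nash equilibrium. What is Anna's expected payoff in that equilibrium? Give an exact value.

31/6

First find q, the probability Ben plays Fight, from Anna's indifference between Enter and Stay out: 7q − 4(1−q) = 8q − 9(1−q), giving q = 5/6.
Since Anna is indifferent in equilibrium, Anna's expected payoff equals the payoff from either row against (5/6, 1/6). Using Enter: 7(5/6) − 4(1/6) = 31/6.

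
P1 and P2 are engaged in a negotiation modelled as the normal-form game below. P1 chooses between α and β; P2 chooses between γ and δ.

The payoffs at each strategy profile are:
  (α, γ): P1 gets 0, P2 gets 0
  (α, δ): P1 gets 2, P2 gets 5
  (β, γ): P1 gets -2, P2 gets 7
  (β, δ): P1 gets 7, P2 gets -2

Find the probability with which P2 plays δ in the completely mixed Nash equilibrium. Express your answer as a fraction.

Let q be the probability that P2 plays γ. In a completely mixed equilibrium, P1 must be indifferent between α and β.
P1's expected payoff from α is 2(1−q); from β it is −2q + 7(1−q).
Setting these equal: −2q + 2 = −9q + 7, so q = 5/7.
Therefore P2 plays δ with probability 1 − 5/7 = 2/7.

2/7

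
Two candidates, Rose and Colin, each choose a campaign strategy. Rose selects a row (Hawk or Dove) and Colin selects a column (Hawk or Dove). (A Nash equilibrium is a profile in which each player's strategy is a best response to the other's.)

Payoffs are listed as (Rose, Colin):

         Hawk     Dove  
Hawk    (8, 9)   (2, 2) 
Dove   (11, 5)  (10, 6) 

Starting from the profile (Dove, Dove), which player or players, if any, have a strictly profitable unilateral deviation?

Rose at (Dove, Dove) earns 10; deviating to Hawk yields 2 — not better.
Colin earns 6; deviating to Hawk yields 5 — not better.
Neither player can strictly improve; the profile is a Nash equilibrium.

Neither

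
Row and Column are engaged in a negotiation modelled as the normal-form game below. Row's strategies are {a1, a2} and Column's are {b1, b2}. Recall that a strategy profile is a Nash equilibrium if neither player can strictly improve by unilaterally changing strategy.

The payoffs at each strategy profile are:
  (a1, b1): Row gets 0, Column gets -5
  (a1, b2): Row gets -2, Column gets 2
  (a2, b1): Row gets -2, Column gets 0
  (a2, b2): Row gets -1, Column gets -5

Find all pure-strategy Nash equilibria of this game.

none

(a1, b1): Column prefers b2 (2 > -5) — not an equilibrium.
(a1, b2): Row prefers a2 (-1 > -2) — not an equilibrium.
(a2, b1): Row prefers a1 (0 > -2) — not an equilibrium.
(a2, b2): Column prefers b1 (0 > -5) — not an equilibrium.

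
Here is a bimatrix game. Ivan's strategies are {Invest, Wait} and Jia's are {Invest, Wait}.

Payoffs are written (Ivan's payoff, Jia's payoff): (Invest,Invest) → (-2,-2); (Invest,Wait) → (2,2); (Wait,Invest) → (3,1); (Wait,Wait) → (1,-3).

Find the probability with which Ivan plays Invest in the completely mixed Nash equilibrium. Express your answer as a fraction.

1/2

Let r be the probability that Ivan plays Invest. In a completely mixed equilibrium, Jia must be indifferent between Invest and Wait.
Jia's expected payoff from Invest is −2r + (1−r); from Wait it is 2r − 3(1−r).
Setting these equal: −3r + 1 = 5r − 3, so r = 1/2.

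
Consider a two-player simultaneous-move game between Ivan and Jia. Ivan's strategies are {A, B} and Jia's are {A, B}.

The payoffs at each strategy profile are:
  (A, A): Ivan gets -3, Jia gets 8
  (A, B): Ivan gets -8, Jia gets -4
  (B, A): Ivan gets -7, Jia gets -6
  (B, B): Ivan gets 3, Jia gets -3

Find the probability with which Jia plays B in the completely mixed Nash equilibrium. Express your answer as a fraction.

Let c be the probability that Jia plays A. In a completely mixed equilibrium, Ivan must be indifferent between A and B.
Ivan's expected payoff from A is −3c − 8(1−c); from B it is −7c + 3(1−c).
Setting these equal: 5c − 8 = −10c + 3, so c = 11/15.
Therefore Jia plays B with probability 1 − 11/15 = 4/15.

4/15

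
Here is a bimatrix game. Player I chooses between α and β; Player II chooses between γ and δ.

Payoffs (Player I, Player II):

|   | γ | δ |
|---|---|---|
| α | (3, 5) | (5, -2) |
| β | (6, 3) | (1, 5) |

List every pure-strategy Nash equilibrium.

none

(α, γ): Player I prefers β (6 > 3) — not an equilibrium.
(α, δ): Player II prefers γ (5 > -2) — not an equilibrium.
(β, γ): Player II prefers δ (5 > 3) — not an equilibrium.
(β, δ): Player I prefers α (5 > 1) — not an equilibrium.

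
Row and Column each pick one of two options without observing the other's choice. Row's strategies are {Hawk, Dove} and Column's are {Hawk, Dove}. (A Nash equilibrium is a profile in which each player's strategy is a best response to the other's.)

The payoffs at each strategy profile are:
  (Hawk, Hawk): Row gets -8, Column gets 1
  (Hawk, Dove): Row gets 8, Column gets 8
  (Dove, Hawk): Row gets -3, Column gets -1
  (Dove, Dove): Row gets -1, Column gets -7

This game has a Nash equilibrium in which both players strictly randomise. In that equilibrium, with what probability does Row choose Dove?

7/13

Let p be the probability that Row plays Hawk. In a completely mixed equilibrium, Column must be indifferent between Hawk and Dove.
Column's expected payoff from Hawk is p − (1−p); from Dove it is 8p − 7(1−p).
Setting these equal: 2p − 1 = 15p − 7, so p = 6/13.
Therefore Row plays Dove with probability 1 − 6/13 = 7/13.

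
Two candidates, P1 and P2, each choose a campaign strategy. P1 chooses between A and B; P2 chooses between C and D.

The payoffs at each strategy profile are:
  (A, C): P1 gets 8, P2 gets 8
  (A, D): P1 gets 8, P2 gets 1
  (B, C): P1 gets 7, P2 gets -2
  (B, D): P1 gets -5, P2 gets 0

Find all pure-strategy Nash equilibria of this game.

(A, C)

(A, C): P1 gets 8 ≥ 7 from B, and P2 gets 8 ≥ 1 from D — Nash equilibrium.
(A, D): P2 prefers C (8 > 1) — not an equilibrium.
(B, C): P1 prefers A (8 > 7); P2 prefers D (0 > -2) — not an equilibrium.
(B, D): P1 prefers A (8 > -5) — not an equilibrium.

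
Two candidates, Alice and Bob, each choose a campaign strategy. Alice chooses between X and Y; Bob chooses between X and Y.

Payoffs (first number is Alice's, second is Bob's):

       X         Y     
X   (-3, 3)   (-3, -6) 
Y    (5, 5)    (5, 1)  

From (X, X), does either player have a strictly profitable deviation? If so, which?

Alice

Alice at (X, X) earns -3; deviating to Y yields 5 — a strict improvement.
Bob earns 3; deviating to Y yields -6 — not better.
Only Alice has a strictly profitable deviation.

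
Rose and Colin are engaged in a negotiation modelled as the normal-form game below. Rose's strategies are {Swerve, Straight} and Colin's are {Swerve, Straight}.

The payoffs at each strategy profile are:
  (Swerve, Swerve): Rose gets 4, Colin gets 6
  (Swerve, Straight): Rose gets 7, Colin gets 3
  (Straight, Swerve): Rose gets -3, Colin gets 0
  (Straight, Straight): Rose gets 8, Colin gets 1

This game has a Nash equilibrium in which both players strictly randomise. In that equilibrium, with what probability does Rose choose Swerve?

1/4

Let x be the probability that Rose plays Swerve. In a completely mixed equilibrium, Colin must be indifferent between Swerve and Straight.
Colin's expected payoff from Swerve is 6x; from Straight it is 3x + (1−x).
Setting these equal: 6x = 2x + 1, so x = 1/4.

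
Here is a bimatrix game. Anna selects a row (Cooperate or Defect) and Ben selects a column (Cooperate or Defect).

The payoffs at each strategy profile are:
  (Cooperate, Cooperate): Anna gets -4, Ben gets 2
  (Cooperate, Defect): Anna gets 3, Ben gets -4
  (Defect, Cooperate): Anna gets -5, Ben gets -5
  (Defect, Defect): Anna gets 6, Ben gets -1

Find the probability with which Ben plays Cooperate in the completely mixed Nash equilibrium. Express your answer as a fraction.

3/4

Let q be the probability that Ben plays Cooperate. In a completely mixed equilibrium, Anna must be indifferent between Cooperate and Defect.
Anna's expected payoff from Cooperate is −4q + 3(1−q); from Defect it is −5q + 6(1−q).
Setting these equal: −7q + 3 = −11q + 6, so q = 3/4.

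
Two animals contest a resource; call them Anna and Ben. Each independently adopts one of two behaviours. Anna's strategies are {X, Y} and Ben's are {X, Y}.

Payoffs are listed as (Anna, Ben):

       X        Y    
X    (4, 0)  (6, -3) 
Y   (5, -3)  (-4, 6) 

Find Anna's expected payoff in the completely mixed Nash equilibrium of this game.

46/11

First find q, the probability Ben plays X, from Anna's indifference between X and Y: 4q + 6(1−q) = 5q − 4(1−q), giving q = 10/11.
Since Anna is indifferent in equilibrium, Anna's expected payoff equals the payoff from either row against (10/11, 1/11). Using X: 4(10/11) + 6(1/11) = 46/11.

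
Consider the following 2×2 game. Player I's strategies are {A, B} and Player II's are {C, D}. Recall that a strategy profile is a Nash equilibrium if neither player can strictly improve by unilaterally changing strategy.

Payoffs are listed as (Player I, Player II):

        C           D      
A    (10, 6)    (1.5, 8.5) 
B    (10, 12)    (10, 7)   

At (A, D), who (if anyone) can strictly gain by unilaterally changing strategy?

Player I

Player I at (A, D) earns 1.5; deviating to B yields 10 — a strict improvement.
Player II earns 8.5; deviating to C yields 6 — not better.
Only Player I has a strictly profitable deviation.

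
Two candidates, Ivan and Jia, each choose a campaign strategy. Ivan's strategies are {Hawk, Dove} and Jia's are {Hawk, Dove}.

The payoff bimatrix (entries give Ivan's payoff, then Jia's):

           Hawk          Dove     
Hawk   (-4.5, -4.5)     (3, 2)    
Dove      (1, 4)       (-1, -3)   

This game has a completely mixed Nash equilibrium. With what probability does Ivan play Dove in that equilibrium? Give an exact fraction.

13/27

Let x be the probability that Ivan plays Hawk. In a completely mixed equilibrium, Jia must be indifferent between Hawk and Dove.
Jia's expected payoff from Hawk is −4.5x + 4(1−x); from Dove it is 2x − 3(1−x).
Setting these equal: −8.5x + 4 = 5x − 3, so x = 14/27.
Therefore Ivan plays Dove with probability 1 − 14/27 = 13/27.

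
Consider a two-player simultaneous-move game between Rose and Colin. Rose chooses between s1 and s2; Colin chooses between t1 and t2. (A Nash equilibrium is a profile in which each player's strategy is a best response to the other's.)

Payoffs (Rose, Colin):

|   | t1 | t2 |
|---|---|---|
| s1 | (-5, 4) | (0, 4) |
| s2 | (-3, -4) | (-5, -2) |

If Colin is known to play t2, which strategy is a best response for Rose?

Against t2, Rose earns 0 from s1 and -5 from s2.
So s1 is the best response.

s1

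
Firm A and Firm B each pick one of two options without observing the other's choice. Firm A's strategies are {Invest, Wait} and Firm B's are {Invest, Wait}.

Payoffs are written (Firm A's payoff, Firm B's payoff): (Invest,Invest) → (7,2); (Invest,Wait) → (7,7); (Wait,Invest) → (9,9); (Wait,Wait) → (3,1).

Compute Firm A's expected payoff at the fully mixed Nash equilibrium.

First find q, the probability Firm B plays Invest, from Firm A's indifference between Invest and Wait: 7q + 7(1−q) = 9q + 3(1−q), giving q = 2/3.
Since Firm A is indifferent in equilibrium, Firm A's expected payoff equals the payoff from either row against (2/3, 1/3). Using Invest: 7(2/3) + 7(1/3) = 7.

7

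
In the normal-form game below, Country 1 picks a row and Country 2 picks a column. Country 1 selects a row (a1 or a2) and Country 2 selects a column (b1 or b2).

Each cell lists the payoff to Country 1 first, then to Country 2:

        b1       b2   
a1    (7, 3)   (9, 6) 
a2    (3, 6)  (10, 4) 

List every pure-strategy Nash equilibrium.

(a1, b1): Country 2 prefers b2 (6 > 3) — not an equilibrium.
(a1, b2): Country 1 prefers a2 (10 > 9) — not an equilibrium.
(a2, b1): Country 1 prefers a1 (7 > 3) — not an equilibrium.
(a2, b2): Country 2 prefers b1 (6 > 4) — not an equilibrium.

none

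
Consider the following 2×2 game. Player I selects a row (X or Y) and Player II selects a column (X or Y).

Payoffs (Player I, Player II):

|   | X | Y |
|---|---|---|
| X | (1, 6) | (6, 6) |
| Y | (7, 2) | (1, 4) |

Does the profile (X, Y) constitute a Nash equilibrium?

Yes

At (X, Y), Player I earns 6; switching to Y would give 1, so Player I has no profitable deviation.
Player II earns 6; switching to X would give 6, so Player II has no profitable deviation.
Neither player can gain by a unilateral deviation, so this profile is a Nash equilibrium.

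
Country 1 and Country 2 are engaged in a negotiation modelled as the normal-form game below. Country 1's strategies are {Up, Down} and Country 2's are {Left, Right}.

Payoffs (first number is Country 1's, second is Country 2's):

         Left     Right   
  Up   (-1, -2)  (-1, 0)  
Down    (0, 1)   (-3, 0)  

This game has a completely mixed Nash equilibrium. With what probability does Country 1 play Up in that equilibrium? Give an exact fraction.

Let p be the probability that Country 1 plays Up. In a completely mixed equilibrium, Country 2 must be indifferent between Left and Right.
Country 2's expected payoff from Left is −2p + (1−p); from Right it is 0.
Setting these equal: −3p + 1 = 0, so p = 1/3.

1/3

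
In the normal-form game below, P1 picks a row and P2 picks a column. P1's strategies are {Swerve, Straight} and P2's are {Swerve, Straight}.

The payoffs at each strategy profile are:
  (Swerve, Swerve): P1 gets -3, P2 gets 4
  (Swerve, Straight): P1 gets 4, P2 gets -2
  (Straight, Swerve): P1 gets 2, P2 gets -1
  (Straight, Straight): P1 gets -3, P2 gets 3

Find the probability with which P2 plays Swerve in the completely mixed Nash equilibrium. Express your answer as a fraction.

7/12

Let c be the probability that P2 plays Swerve. In a completely mixed equilibrium, P1 must be indifferent between Swerve and Straight.
P1's expected payoff from Swerve is −3c + 4(1−c); from Straight it is 2c − 3(1−c).
Setting these equal: −7c + 4 = 5c − 3, so c = 7/12.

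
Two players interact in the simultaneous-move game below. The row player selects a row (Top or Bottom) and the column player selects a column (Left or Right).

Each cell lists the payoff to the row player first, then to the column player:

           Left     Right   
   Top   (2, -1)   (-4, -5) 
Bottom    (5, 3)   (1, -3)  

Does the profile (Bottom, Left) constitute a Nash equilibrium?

Yes

At (Bottom, Left), the row player earns 5; switching to Top would give 2, so the row player has no profitable deviation.
The column player earns 3; switching to Right would give -3, so the column player has no profitable deviation.
Neither player can gain by a unilateral deviation, so this profile is a Nash equilibrium.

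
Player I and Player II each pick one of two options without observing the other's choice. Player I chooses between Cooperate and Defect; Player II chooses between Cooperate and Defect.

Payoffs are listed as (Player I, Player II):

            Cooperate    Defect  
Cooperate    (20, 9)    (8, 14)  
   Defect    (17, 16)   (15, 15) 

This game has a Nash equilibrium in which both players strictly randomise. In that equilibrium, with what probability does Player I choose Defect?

Let p be the probability that Player I plays Cooperate. In a completely mixed equilibrium, Player II must be indifferent between Cooperate and Defect.
Player II's expected payoff from Cooperate is 9p + 16(1−p); from Defect it is 14p + 15(1−p).
Setting these equal: −7p + 16 = −p + 15, so p = 1/6.
Therefore Player I plays Defect with probability 1 − 1/6 = 5/6.

5/6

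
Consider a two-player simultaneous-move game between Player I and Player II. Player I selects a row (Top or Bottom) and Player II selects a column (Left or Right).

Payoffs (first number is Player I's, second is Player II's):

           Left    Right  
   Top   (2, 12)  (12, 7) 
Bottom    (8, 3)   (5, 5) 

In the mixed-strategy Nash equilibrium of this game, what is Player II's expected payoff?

First find p, the probability Player I plays Top, from Player II's indifference between Left and Right: 12p + 3(1−p) = 7p + 5(1−p), giving p = 2/7.
Since Player II is indifferent in equilibrium, Player II's expected payoff equals the payoff from either column against (2/7, 5/7). Using Left: 12(2/7) + 3(5/7) = 39/7.

39/7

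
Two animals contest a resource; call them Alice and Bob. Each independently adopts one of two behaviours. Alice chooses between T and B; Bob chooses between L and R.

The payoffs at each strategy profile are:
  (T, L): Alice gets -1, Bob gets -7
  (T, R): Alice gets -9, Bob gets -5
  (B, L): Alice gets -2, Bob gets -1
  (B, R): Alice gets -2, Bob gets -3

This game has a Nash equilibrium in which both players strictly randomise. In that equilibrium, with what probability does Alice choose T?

1/2

Let x be the probability that Alice plays T. In a completely mixed equilibrium, Bob must be indifferent between L and R.
Bob's expected payoff from L is −7x − (1−x); from R it is −5x − 3(1−x).
Setting these equal: −6x − 1 = −2x − 3, so x = 1/2.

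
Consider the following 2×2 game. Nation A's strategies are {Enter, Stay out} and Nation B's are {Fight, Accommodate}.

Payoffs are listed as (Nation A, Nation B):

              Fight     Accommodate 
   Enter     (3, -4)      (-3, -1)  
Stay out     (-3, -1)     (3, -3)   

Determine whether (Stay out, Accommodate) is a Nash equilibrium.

At (Stay out, Accommodate), Nation A earns 3; switching to Enter would give -3, so Nation A has no profitable deviation.
Nation B earns -3; switching to Fight would give -1, so Nation B would deviate.
Since at least one player can profitably deviate, this is not a Nash equilibrium.

No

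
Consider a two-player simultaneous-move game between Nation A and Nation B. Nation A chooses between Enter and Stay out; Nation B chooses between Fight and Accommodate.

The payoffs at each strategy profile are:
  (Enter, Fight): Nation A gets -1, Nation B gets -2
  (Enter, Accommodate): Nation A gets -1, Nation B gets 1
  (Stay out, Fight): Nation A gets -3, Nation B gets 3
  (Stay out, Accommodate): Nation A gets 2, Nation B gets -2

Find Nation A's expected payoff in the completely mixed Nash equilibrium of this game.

-1

First find q, the probability Nation B plays Fight, from Nation A's indifference between Enter and Stay out: −q − (1−q) = −3q + 2(1−q), giving q = 3/5.
Since Nation A is indifferent in equilibrium, Nation A's expected payoff equals the payoff from either row against (3/5, 2/5). Using Enter: −(3/5) − (2/5) = -1.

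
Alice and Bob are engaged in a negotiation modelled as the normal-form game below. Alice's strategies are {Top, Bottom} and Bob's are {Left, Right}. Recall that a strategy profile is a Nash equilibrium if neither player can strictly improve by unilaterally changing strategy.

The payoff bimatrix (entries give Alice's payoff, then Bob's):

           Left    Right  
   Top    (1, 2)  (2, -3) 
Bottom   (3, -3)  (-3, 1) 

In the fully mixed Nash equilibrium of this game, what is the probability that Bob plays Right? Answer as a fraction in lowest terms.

Let c be the probability that Bob plays Left. In a completely mixed equilibrium, Alice must be indifferent between Top and Bottom.
Alice's expected payoff from Top is c + 2(1−c); from Bottom it is 3c − 3(1−c).
Setting these equal: −c + 2 = 6c − 3, so c = 5/7.
Therefore Bob plays Right with probability 1 − 5/7 = 2/7.

2/7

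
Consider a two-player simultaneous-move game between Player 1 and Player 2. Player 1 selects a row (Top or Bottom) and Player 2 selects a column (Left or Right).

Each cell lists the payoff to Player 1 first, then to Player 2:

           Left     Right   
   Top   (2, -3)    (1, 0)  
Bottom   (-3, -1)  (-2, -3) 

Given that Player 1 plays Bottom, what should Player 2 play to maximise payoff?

Against Bottom, Player 2 earns -1 from Left and -3 from Right.
So Left is the best response.

Left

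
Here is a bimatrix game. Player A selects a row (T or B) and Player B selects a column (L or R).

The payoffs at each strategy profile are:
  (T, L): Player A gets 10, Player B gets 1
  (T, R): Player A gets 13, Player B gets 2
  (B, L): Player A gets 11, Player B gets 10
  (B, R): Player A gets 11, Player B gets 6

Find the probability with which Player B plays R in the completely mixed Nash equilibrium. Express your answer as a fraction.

Let q be the probability that Player B plays L. In a completely mixed equilibrium, Player A must be indifferent between T and B.
Player A's expected payoff from T is 10q + 13(1−q); from B it is 11q + 11(1−q).
Setting these equal: −3q + 13 = 11, so q = 2/3.
Therefore Player B plays R with probability 1 − 2/3 = 1/3.

1/3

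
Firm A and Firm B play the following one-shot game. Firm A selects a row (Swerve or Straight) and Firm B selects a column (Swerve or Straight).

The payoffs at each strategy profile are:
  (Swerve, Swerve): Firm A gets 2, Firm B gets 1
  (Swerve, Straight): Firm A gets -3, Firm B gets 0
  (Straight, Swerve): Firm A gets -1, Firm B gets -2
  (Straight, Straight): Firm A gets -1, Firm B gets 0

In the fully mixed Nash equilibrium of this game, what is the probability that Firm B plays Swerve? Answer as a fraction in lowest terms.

Let y be the probability that Firm B plays Swerve. In a completely mixed equilibrium, Firm A must be indifferent between Swerve and Straight.
Firm A's expected payoff from Swerve is 2y − 3(1−y); from Straight it is −y − (1−y).
Setting these equal: 5y − 3 = -1, so y = 2/5.

2/5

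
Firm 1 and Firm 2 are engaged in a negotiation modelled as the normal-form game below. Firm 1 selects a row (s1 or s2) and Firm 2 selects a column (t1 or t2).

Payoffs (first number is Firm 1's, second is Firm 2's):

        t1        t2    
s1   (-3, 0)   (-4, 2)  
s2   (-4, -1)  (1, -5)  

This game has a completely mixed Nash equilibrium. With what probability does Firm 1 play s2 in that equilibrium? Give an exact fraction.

1/3

Let r be the probability that Firm 1 plays s1. In a completely mixed equilibrium, Firm 2 must be indifferent between t1 and t2.
Firm 2's expected payoff from t1 is −(1−r); from t2 it is 2r − 5(1−r).
Setting these equal: r − 1 = 7r − 5, so r = 2/3.
Therefore Firm 1 plays s2 with probability 1 − 2/3 = 1/3.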